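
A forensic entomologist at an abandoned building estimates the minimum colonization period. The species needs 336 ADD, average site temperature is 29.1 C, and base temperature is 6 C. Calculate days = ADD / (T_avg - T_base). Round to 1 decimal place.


Insect development time:
Effective temperature = avg_temp - T_base = 29.1 - 6 = 23.1 C
Days = ADD / effective_temp = 336 / 23.1 = 14.5 days

14.5


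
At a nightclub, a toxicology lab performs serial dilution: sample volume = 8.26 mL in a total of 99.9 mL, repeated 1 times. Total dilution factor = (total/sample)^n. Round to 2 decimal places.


Dilution factor calculation:
Single dilution = V_total / V_sample = 99.9 / 8.26 ≈ 12.094431
Number of dilutions = 1
Total DF = (99.9 / 8.26)^1 (full precision, rounded at the end) = 12.09

12.09


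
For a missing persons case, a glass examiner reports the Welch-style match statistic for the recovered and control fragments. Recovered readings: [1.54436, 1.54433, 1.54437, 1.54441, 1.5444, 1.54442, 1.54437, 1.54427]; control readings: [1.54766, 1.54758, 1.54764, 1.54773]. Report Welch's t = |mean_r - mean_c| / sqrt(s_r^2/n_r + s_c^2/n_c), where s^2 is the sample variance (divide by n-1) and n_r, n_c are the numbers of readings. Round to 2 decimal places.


Welch's t-criterion for glass RI comparison:
Recovered mean = sum / n_r = 12.35493 / 8 = 1.5443662
Control mean = sum / n_c = 6.19061 / 4 = 1.5476525
Recovered sample variance s_r^2 = 2.36964e-09
Control sample variance s_c^2 = 3.825e-09
Welch SE (unpooled) = sqrt(s_r^2/n_r + s_c^2/n_c) = sqrt(2.96205e-10 + 9.5625e-10) = sqrt(1.25246e-09) = 3.53901e-05
|mean_r - mean_c| = 0.00328625
t = 0.00328625 / 3.53901e-05 = 92.86

92.86


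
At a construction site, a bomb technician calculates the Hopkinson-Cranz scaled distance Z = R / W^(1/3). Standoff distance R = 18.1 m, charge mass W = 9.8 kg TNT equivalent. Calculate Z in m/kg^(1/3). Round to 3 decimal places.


Scaled distance calculation:
W^(1/3) = 9.8^(1/3) = 2.139975
Z = R / W^(1/3) = 18.1 / 2.139975
Z = 8.458 m/kg^(1/3)

8.458


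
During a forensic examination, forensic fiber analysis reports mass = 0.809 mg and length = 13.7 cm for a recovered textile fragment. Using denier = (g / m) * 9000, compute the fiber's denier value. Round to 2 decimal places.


Denier calculation:
Mass in grams = 0.809 mg / 1000 = 0.000809 g
Length in meters = 13.7 cm / 100 = 0.137 m
Linear density = mass / length = 0.000809 / 0.137 = 0.00590511 g/m
Denier = (g/m) * 9000 = 0.00590511 * 9000 = 53.15

53.15


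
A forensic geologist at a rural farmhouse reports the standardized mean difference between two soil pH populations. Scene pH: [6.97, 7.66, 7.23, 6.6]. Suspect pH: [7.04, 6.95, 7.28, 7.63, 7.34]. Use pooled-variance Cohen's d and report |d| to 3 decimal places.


Pooled-variance Cohen's d for soil pH comparison:
Scene mean = 28.46 / 4 = 7.115
Suspect mean = 36.24 / 5 = 7.248
Scene sample variance s_s^2 = 0.198833
Suspect sample variance s_c^2 = 0.07187
Pooled variance = ((n_s-1)*s_s^2 + (n_c-1)*s_c^2) / (n_s + n_c - 2) = 0.126283
Pooled SD = sqrt(0.126283) = 0.355363
Mean difference = -0.133
|d| = |-0.133| / 0.355363 = 0.374

0.374


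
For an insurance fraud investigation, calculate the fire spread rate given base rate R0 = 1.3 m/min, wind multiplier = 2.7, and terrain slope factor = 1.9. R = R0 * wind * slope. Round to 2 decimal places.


Fire spread rate calculation:
R = R0 * wind_factor * slope_factor
= 1.3 * 2.7 * 1.9
= 3.51 * 1.9
= 6.67 m/min

6.67


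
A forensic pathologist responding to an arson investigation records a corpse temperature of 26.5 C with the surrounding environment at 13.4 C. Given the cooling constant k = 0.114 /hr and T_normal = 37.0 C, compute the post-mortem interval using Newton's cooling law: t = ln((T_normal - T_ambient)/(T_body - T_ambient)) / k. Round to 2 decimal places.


Using Newton's law of cooling:
t = ln((T_normal - T_ambient) / (T_body - T_ambient)) / k
T_normal - T_ambient = 23.6
T_body - T_ambient = 13.1
Ratio = 1.801527
ln(ratio) = 0.588635
t = 0.588635 / 0.114 = 5.16 hours

5.16


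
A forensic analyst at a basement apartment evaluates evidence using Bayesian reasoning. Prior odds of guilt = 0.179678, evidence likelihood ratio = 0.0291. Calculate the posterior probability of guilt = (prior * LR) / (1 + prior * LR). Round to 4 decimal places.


Bayesian evidence evaluation:
Posterior odds = prior_odds * LR = 0.179678 * 0.0291 = 0.00522863
Posterior probability = posterior_odds / (1 + posterior_odds)
= 0.00522863 / (1 + 0.00522863)
= 0.00522863 / 1.00522863
= 0.0052

0.0052


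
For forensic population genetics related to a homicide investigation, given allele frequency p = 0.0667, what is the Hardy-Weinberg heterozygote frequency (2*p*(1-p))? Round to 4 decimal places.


Hardy-Weinberg heterozygote frequency:
q = 1 - p = 1 - 0.0667 = 0.9333
2pq = 2 * 0.0667 * 0.9333 = 0.1245

0.1245


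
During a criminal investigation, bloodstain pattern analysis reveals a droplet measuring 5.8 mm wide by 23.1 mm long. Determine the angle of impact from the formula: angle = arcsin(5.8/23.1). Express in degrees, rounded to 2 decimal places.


Blood spatter impact angle calculation:
width / length = 5.8 / 23.1 = 0.251082
angle = arcsin(0.251082)
angle = 14.54 degrees

14.54


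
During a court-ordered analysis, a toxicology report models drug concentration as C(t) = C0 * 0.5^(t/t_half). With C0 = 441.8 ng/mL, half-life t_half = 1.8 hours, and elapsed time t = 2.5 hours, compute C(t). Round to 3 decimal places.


Drug concentration decay:
Number of half-lives = t / t_half = 2.5 / 1.8 = 1.388889
Decay factor = 0.5^1.388889 = 0.38185875
C(t) = 441.8 * 0.38185875 = 168.705 ng/mL

168.705


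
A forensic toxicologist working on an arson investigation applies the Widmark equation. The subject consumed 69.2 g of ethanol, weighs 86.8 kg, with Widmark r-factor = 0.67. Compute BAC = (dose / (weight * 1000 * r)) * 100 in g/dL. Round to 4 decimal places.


Applying the Widmark formula:
BAC = (dose_g / (body_wt * 1000 * r)) * 100
Denominator = 86.8 * 1000 * 0.67 = 58156
BAC = (69.2 / 58156) * 100
BAC = 0.1190 g/dL

0.1190


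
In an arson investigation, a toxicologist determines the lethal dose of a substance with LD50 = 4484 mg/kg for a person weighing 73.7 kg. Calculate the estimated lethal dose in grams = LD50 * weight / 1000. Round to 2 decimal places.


Lethal dose calculation:
Lethal dose = LD50 * body_weight / 1000
= 4484 * 73.7 / 1000
= 330470.8 / 1000
= 330.47 g

330.47


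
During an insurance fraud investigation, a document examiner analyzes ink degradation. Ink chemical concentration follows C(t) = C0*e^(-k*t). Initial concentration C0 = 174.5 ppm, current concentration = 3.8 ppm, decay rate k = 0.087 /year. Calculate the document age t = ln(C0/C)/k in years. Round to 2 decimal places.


Document age estimation:
C0/C = 174.5 / 3.8 = 45.921053
ln(C0/C) = 3.826924
t = 3.826924 / 0.087 = 43.99 years

43.99


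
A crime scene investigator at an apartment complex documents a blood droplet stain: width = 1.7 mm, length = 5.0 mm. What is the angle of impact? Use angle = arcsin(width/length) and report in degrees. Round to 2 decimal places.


Blood spatter impact angle calculation:
width / length = 1.7 / 5.0 = 0.34
angle = arcsin(0.34)
angle = 19.88 degrees

19.88


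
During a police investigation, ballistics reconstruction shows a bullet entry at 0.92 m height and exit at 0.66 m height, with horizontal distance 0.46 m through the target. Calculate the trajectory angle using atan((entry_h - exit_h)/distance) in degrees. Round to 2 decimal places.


Bullet trajectory angle:
Height difference = 0.92 - 0.66 = 0.26 m
angle = atan(0.26 / 0.46)
angle = atan(0.565217)
angle = 29.48 degrees

29.48


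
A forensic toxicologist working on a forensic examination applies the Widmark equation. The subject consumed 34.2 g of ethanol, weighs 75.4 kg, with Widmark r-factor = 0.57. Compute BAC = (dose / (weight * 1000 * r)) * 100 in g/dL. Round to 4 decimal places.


Applying the Widmark formula:
BAC = (dose_g / (body_wt * 1000 * r)) * 100
Denominator = 75.4 * 1000 * 0.57 = 42978
BAC = (34.2 / 42978) * 100
BAC = 0.0796 g/dL

0.0796


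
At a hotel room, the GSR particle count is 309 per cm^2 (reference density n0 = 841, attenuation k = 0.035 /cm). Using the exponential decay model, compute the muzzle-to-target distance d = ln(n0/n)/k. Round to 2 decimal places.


GSR distance calculation:
n0/n = 841 / 309 = 2.721683
ln(n0/n) = 1.00125
d = 1.00125 / 0.035 = 28.61 cm

28.61


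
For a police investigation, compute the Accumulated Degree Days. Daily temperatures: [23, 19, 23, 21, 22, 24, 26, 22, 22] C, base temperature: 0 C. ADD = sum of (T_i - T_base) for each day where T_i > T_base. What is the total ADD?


Computing ADD day by day:
Day 1: max(0, 23 - 0) = 23
Day 2: max(0, 19 - 0) = 19
Day 3: max(0, 23 - 0) = 23
Day 4: max(0, 21 - 0) = 21
Day 5: max(0, 22 - 0) = 22
Day 6: max(0, 24 - 0) = 24
Day 7: max(0, 26 - 0) = 26
Day 8: max(0, 22 - 0) = 22
Day 9: max(0, 22 - 0) = 22
Total ADD = 202

202


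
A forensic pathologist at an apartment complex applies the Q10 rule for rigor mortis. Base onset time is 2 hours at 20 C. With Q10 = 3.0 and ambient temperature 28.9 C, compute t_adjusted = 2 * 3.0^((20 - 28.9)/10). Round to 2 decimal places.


Rigor mortis time adjustment:
Exponent = (T_ref - T_actual) / 10 = (20 - 28.9) / 10 = -0.89
Q10 factor = 3.0^-0.89 = 0.37615
t_adjusted = 2 * 0.37615 = 0.75 hours

0.75


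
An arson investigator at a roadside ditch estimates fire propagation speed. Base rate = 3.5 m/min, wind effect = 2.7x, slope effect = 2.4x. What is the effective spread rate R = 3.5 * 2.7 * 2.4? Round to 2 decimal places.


Fire spread rate calculation:
R = R0 * wind_factor * slope_factor
= 3.5 * 2.7 * 2.4
= 9.45 * 2.4
= 22.68 m/min

22.68


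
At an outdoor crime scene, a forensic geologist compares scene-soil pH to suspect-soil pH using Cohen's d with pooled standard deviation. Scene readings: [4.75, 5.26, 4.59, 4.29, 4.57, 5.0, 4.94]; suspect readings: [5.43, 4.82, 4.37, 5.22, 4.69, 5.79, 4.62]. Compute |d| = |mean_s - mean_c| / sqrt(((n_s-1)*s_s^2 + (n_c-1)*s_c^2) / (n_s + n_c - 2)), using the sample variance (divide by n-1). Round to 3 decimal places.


Pooled-variance Cohen's d for soil pH comparison:
Scene mean = 33.4 / 7 = 4.771429
Suspect mean = 34.94 / 7 = 4.991429
Scene sample variance s_s^2 = 0.104181
Suspect sample variance s_c^2 = 0.254448
Pooled variance = ((n_s-1)*s_s^2 + (n_c-1)*s_c^2) / (n_s + n_c - 2) = 0.179314
Pooled SD = sqrt(0.179314) = 0.423455
Mean difference = -0.22
|d| = |-0.22| / 0.423455 = 0.520

0.520


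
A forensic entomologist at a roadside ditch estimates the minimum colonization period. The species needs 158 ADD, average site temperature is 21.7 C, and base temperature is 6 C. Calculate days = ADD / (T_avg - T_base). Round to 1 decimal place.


Insect development time:
Effective temperature = avg_temp - T_base = 21.7 - 6 = 15.7 C
Days = ADD / effective_temp = 158 / 15.7 = 10.1 days

10.1


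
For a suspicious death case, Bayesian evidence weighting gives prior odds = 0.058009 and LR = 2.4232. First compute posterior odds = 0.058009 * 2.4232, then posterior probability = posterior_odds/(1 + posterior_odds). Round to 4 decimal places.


Bayesian evidence evaluation:
Posterior odds = prior_odds * LR = 0.058009 * 2.4232 = 0.1405674
Posterior probability = posterior_odds / (1 + posterior_odds)
= 0.1405674 / (1 + 0.1405674)
= 0.1405674 / 1.1405674
= 0.1232

0.1232


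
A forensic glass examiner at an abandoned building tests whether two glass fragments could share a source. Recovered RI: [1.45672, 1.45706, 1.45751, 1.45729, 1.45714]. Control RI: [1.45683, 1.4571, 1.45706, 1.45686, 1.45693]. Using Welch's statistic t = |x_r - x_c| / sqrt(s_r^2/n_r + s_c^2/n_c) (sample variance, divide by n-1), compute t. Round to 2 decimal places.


Welch's t-criterion for glass RI comparison:
Recovered mean = sum / n_r = 7.28572 / 5 = 1.457144
Control mean = sum / n_c = 7.28478 / 5 = 1.456956
Recovered sample variance s_r^2 = 8.553e-08
Control sample variance s_c^2 = 1.433e-08
Welch SE (unpooled) = sqrt(s_r^2/n_r + s_c^2/n_c) = sqrt(1.7106e-08 + 2.866e-09) = sqrt(1.9972e-08) = 0.000141322
|mean_r - mean_c| = 0.000188
t = 0.000188 / 0.000141322 = 1.33

1.33


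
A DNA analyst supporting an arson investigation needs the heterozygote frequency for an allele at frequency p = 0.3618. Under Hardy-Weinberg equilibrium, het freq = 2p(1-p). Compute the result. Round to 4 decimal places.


Hardy-Weinberg heterozygote frequency:
q = 1 - p = 1 - 0.3618 = 0.6382
2pq = 2 * 0.3618 * 0.6382 = 0.4618

0.4618


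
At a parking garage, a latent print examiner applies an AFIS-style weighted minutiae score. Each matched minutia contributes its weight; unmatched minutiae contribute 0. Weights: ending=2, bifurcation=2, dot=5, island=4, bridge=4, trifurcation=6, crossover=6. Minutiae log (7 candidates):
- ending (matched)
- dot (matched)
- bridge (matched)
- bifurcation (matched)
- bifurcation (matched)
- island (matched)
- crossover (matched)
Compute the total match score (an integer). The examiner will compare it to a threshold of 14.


Weighted minutiae match score:
  ending: matched, +2 (running total 2)
  dot: matched, +5 (running total 7)
  bridge: matched, +4 (running total 11)
  bifurcation: matched, +2 (running total 13)
  bifurcation: matched, +2 (running total 15)
  island: matched, +4 (running total 19)
  crossover: matched, +6 (running total 25)
Total score = 25
Threshold = 14; verdict = identification

25


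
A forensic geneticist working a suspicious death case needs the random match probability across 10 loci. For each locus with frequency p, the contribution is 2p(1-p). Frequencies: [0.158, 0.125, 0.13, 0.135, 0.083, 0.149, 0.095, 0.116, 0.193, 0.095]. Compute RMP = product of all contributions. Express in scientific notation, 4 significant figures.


Computing RMP for 10 loci:
Locus 1: 2 * 0.158 * 0.842 = 0.266072
Locus 2: 2 * 0.125 * 0.875 = 0.21875
Locus 3: 2 * 0.13 * 0.87 = 0.2262
Locus 4: 2 * 0.135 * 0.865 = 0.23355
Locus 5: 2 * 0.083 * 0.917 = 0.152222
Locus 6: 2 * 0.149 * 0.851 = 0.253598
Locus 7: 2 * 0.095 * 0.905 = 0.17195
Locus 8: 2 * 0.116 * 0.884 = 0.205088
Locus 9: 2 * 0.193 * 0.807 = 0.311502
Locus 10: 2 * 0.095 * 0.905 = 0.17195
RMP = 2.242e-07

2.242e-07


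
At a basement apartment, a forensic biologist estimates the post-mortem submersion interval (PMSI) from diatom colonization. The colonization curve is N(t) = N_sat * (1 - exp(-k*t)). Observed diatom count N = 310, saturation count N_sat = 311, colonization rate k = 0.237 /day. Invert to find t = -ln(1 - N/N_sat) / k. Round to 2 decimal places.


PMSI from diatom colonization curve:
N / N_sat = 310 / 311 = 0.996785
1 - N/N_sat = 0.003215
ln(1 - N/N_sat) = -5.739928
t = -ln(1 - N/N_sat) / k = -(-5.739928) / 0.237 = 24.22 days

24.22


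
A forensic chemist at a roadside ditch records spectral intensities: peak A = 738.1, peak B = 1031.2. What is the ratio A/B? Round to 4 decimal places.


Spectral peak ratio:
Peak A = 738.1 counts
Peak B = 1031.2 counts
Ratio = 738.1 / 1031.2 = 0.7158

0.7158


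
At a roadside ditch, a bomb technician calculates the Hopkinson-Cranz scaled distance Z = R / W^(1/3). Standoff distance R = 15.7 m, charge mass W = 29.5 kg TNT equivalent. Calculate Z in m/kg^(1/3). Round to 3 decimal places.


Scaled distance calculation:
W^(1/3) = 29.5^(1/3) = 3.089873
Z = R / W^(1/3) = 15.7 / 3.089873
Z = 5.081 m/kg^(1/3)

5.081


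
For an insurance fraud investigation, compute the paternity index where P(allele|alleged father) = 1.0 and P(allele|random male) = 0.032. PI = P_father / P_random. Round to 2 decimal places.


Paternity Index calculation:
PI = P(allele|father) / P(allele|random)
PI = 1.0 / 0.032
PI = 31.25

31.25


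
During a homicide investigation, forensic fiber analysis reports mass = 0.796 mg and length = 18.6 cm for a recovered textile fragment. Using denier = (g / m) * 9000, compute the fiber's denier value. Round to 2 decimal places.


Denier calculation:
Mass in grams = 0.796 mg / 1000 = 0.000796 g
Length in meters = 18.6 cm / 100 = 0.186 m
Linear density = mass / length = 0.000796 / 0.186 = 0.00427957 g/m
Denier = (g/m) * 9000 = 0.00427957 * 9000 = 38.52

38.52


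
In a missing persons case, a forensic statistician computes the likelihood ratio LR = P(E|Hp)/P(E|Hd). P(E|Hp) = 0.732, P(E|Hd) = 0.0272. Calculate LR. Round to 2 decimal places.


Likelihood ratio calculation:
LR = P(E|Hp) / P(E|Hd)
LR = 0.732 / 0.0272
LR = 26.91

26.91


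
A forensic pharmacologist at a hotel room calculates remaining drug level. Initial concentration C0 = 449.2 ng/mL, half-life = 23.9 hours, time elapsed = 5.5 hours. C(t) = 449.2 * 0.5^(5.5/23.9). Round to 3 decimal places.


Drug concentration decay:
Number of half-lives = t / t_half = 5.5 / 23.9 = 0.230126
Decay factor = 0.5^0.230126 = 0.85256043
C(t) = 449.2 * 0.85256043 = 382.970 ng/mL

382.970


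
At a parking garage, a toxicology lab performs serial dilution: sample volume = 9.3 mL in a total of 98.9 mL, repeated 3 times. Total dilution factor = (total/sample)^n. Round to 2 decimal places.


Dilution factor calculation:
Single dilution = V_total / V_sample = 98.9 / 9.3 ≈ 10.634409
Number of dilutions = 3
Total DF = (98.9 / 9.3)^3 (full precision, rounded at the end) = 1202.65

1202.65


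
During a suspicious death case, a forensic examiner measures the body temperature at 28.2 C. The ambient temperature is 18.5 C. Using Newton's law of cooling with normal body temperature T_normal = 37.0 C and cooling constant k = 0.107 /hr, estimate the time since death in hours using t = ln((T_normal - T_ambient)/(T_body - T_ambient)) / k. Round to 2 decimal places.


Using Newton's law of cooling:
t = ln((T_normal - T_ambient) / (T_body - T_ambient)) / k
T_normal - T_ambient = 18.5
T_body - T_ambient = 9.7
Ratio = 1.907216
ln(ratio) = 0.645645
t = 0.645645 / 0.107 = 6.03 hours

6.03


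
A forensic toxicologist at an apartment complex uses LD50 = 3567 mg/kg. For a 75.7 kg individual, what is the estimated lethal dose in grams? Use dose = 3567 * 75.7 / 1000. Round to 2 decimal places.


Lethal dose calculation:
Lethal dose = LD50 * body_weight / 1000
= 3567 * 75.7 / 1000
= 270021.9 / 1000
= 270.02 g

270.02


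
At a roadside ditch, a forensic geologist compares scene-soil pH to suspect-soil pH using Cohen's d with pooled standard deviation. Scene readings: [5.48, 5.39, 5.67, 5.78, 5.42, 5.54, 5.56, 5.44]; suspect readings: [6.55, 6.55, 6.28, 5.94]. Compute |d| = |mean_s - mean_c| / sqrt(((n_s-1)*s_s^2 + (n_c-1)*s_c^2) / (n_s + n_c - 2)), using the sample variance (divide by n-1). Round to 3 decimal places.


Pooled-variance Cohen's d for soil pH comparison:
Scene mean = 44.28 / 8 = 5.535
Suspect mean = 25.32 / 4 = 6.33
Scene sample variance s_s^2 = 0.017886
Suspect sample variance s_c^2 = 0.0838
Pooled variance = ((n_s-1)*s_s^2 + (n_c-1)*s_c^2) / (n_s + n_c - 2) = 0.03766
Pooled SD = sqrt(0.03766) = 0.194062
Mean difference = -0.795
|d| = |-0.795| / 0.194062 = 4.097

4.097


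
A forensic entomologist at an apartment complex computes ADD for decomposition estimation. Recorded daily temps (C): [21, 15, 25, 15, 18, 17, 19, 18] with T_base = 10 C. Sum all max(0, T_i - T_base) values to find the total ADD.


Computing ADD day by day:
Day 1: max(0, 21 - 10) = 11
Day 2: max(0, 15 - 10) = 5
Day 3: max(0, 25 - 10) = 15
Day 4: max(0, 15 - 10) = 5
Day 5: max(0, 18 - 10) = 8
Day 6: max(0, 17 - 10) = 7
Day 7: max(0, 19 - 10) = 9
Day 8: max(0, 18 - 10) = 8
Total ADD = 68

68


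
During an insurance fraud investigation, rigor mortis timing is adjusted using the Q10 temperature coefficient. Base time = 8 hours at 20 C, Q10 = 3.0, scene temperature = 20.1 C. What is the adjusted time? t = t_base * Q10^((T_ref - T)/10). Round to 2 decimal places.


Rigor mortis time adjustment:
Exponent = (T_ref - T_actual) / 10 = (20 - 20.1) / 10 = -0.01
Q10 factor = 3.0^-0.01 = 0.98907
t_adjusted = 8 * 0.98907 = 7.91 hours

7.91


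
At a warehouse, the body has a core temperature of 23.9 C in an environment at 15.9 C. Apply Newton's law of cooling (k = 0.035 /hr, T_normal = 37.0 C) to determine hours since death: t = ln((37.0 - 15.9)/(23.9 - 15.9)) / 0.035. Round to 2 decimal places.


Using Newton's law of cooling:
t = ln((T_normal - T_ambient) / (T_body - T_ambient)) / k
T_normal - T_ambient = 21.1
T_body - T_ambient = 8.0
Ratio = 2.6375
ln(ratio) = 0.969831
t = 0.969831 / 0.035 = 27.71 hours

27.71


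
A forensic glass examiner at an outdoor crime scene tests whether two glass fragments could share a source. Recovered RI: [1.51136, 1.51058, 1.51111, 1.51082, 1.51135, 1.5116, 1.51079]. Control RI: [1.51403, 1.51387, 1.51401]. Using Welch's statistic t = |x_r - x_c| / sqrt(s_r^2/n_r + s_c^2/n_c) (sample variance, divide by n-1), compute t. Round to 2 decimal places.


Welch's t-criterion for glass RI comparison:
Recovered mean = sum / n_r = 10.57761 / 7 = 1.5110871
Control mean = sum / n_c = 4.54191 / 3 = 1.51397
Recovered sample variance s_r^2 = 1.37324e-07
Control sample variance s_c^2 = 7.6e-09
Welch SE (unpooled) = sqrt(s_r^2/n_r + s_c^2/n_c) = sqrt(1.96177e-08 + 2.53333e-09) = sqrt(2.2151e-08) = 0.000148832
|mean_r - mean_c| = 0.00288286
t = 0.00288286 / 0.000148832 = 19.37

19.37


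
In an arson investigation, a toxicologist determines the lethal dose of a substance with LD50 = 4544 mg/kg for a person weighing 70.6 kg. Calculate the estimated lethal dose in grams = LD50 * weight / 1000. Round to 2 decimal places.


Lethal dose calculation:
Lethal dose = LD50 * body_weight / 1000
= 4544 * 70.6 / 1000
= 320806.4 / 1000
= 320.81 g

320.81


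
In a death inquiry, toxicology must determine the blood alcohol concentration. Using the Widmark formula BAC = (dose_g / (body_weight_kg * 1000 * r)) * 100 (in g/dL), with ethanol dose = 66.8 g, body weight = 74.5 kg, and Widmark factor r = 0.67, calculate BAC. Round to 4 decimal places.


Applying the Widmark formula:
BAC = (dose_g / (body_wt * 1000 * r)) * 100
Denominator = 74.5 * 1000 * 0.67 = 49915
BAC = (66.8 / 49915) * 100
BAC = 0.1338 g/dL

0.1338


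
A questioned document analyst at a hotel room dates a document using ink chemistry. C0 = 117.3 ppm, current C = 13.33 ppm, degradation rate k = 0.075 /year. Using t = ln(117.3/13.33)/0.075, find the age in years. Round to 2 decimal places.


Document age estimation:
C0/C = 117.3 / 13.33 = 8.7997
ln(C0/C) = 2.174718
t = 2.174718 / 0.075 = 29.00 years

29.00


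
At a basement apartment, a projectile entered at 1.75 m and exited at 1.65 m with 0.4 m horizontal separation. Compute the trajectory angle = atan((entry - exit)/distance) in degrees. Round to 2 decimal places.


Bullet trajectory angle:
Height difference = 1.75 - 1.65 = 0.1 m
angle = atan(0.1 / 0.4)
angle = atan(0.25)
angle = 14.04 degrees

14.04


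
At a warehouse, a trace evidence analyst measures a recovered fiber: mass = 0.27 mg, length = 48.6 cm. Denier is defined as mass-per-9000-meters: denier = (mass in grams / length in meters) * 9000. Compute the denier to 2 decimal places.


Denier calculation:
Mass in grams = 0.27 mg / 1000 = 0.00027 g
Length in meters = 48.6 cm / 100 = 0.486 m
Linear density = mass / length = 0.00027 / 0.486 = 0.00055556 g/m
Denier = (g/m) * 9000 = 0.00055556 * 9000 = 5.00

5.00


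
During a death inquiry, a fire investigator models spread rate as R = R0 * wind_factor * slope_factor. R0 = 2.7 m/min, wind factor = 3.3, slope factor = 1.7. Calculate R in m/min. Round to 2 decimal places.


Fire spread rate calculation:
R = R0 * wind_factor * slope_factor
= 2.7 * 3.3 * 1.7
= 8.91 * 1.7
= 15.15 m/min

15.15


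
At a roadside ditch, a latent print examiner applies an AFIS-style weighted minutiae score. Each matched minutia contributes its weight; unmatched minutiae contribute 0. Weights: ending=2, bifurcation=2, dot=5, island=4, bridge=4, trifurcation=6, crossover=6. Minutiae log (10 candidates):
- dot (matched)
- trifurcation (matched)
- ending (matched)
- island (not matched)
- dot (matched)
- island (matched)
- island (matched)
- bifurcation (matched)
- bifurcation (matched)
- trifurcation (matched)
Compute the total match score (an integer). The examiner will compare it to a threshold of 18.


Weighted minutiae match score:
  dot: matched, +5 (running total 5)
  trifurcation: matched, +6 (running total 11)
  ending: matched, +2 (running total 13)
  island: not matched, +0
  dot: matched, +5 (running total 18)
  island: matched, +4 (running total 22)
  island: matched, +4 (running total 26)
  bifurcation: matched, +2 (running total 28)
  bifurcation: matched, +2 (running total 30)
  trifurcation: matched, +6 (running total 36)
Total score = 36
Threshold = 18; verdict = identification

36


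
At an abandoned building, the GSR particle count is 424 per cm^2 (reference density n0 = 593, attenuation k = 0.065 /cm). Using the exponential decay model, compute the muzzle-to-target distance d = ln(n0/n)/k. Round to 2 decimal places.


GSR distance calculation:
n0/n = 593 / 424 = 1.398585
ln(n0/n) = 0.335461
d = 0.335461 / 0.065 = 5.16 cm

5.16


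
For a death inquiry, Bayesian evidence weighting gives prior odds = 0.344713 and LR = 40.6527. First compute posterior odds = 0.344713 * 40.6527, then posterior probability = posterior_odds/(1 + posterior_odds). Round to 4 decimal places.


Bayesian evidence evaluation:
Posterior odds = prior_odds * LR = 0.344713 * 40.6527 = 14.01351
Posterior probability = posterior_odds / (1 + posterior_odds)
= 14.01351 / (1 + 14.01351)
= 14.01351 / 15.01351
= 0.9334

0.9334


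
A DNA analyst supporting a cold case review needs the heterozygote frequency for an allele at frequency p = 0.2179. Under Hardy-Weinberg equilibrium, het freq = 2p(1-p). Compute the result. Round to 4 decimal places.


Hardy-Weinberg heterozygote frequency:
q = 1 - p = 1 - 0.2179 = 0.7821
2pq = 2 * 0.2179 * 0.7821 = 0.3408

0.3408


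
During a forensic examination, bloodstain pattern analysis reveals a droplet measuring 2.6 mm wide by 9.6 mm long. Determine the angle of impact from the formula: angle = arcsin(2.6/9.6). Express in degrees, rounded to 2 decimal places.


Blood spatter impact angle calculation:
width / length = 2.6 / 9.6 = 0.270833
angle = arcsin(0.270833)
angle = 15.71 degrees

15.71


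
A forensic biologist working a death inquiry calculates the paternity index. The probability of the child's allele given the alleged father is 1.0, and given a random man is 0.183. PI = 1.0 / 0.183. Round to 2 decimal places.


Paternity Index calculation:
PI = P(allele|father) / P(allele|random)
PI = 1.0 / 0.183
PI = 5.46

5.46


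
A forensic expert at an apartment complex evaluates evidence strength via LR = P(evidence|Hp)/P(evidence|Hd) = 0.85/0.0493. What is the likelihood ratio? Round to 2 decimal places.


Likelihood ratio calculation:
LR = P(E|Hp) / P(E|Hd)
LR = 0.85 / 0.0493
LR = 17.24

17.24


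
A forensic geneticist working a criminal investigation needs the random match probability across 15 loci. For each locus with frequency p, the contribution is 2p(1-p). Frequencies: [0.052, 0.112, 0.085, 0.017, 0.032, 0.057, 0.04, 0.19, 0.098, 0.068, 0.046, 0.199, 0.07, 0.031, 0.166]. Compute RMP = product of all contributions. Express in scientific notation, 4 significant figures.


Computing RMP for 15 loci:
Locus 1: 2 * 0.052 * 0.948 = 0.098592
Locus 2: 2 * 0.112 * 0.888 = 0.198912
Locus 3: 2 * 0.085 * 0.915 = 0.15555
Locus 4: 2 * 0.017 * 0.983 = 0.033422
Locus 5: 2 * 0.032 * 0.968 = 0.061952
Locus 6: 2 * 0.057 * 0.943 = 0.107502
Locus 7: 2 * 0.04 * 0.96 = 0.0768
Locus 8: 2 * 0.19 * 0.81 = 0.3078
Locus 9: 2 * 0.098 * 0.902 = 0.176792
Locus 10: 2 * 0.068 * 0.932 = 0.126752
Locus 11: 2 * 0.046 * 0.954 = 0.087768
Locus 12: 2 * 0.199 * 0.801 = 0.318798
Locus 13: 2 * 0.07 * 0.93 = 0.1302
Locus 14: 2 * 0.031 * 0.969 = 0.060078
Locus 15: 2 * 0.166 * 0.834 = 0.276888
RMP = 2.180e-14

2.180e-14


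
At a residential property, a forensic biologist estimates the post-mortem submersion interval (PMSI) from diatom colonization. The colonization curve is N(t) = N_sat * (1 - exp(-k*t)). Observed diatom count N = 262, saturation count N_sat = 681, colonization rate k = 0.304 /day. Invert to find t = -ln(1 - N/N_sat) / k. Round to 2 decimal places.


PMSI from diatom colonization curve:
N / N_sat = 262 / 681 = 0.384728
1 - N/N_sat = 0.615272
ln(1 - N/N_sat) = -0.485691
t = -ln(1 - N/N_sat) / k = -(-0.485691) / 0.304 = 1.60 days

1.60


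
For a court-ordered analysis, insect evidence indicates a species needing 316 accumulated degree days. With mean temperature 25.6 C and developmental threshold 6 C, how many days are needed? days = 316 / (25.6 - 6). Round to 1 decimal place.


Insect development time:
Effective temperature = avg_temp - T_base = 25.6 - 6 = 19.6 C
Days = ADD / effective_temp = 316 / 19.6 = 16.1 days

16.1


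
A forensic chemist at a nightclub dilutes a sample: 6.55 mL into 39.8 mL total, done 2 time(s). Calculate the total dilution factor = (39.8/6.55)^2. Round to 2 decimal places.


Dilution factor calculation:
Single dilution = V_total / V_sample = 39.8 / 6.55 ≈ 6.076336
Number of dilutions = 2
Total DF = (39.8 / 6.55)^2 (full precision, rounded at the end) = 36.92

36.92


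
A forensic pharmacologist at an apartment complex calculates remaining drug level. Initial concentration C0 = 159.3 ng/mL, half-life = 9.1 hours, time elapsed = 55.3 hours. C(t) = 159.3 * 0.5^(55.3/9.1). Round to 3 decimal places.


Drug concentration decay:
Number of half-lives = t / t_half = 55.3 / 9.1 = 6.076923
Decay factor = 0.5^6.076923 = 0.01481371
C(t) = 159.3 * 0.01481371 = 2.360 ng/mL

2.360


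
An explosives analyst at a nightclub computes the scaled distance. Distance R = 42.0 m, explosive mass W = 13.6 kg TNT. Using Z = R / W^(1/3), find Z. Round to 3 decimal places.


Scaled distance calculation:
W^(1/3) = 13.6^(1/3) = 2.386966
Z = R / W^(1/3) = 42.0 / 2.386966
Z = 17.596 m/kg^(1/3)

17.596


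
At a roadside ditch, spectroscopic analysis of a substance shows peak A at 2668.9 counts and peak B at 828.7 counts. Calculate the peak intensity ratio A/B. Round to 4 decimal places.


Spectral peak ratio:
Peak A = 2668.9 counts
Peak B = 828.7 counts
Ratio = 2668.9 / 828.7 = 3.2206

3.2206


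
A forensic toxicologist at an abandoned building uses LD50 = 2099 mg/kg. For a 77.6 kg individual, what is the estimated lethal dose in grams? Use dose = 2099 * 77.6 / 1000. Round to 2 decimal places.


Lethal dose calculation:
Lethal dose = LD50 * body_weight / 1000
= 2099 * 77.6 / 1000
= 162882.4 / 1000
= 162.88 g

162.88


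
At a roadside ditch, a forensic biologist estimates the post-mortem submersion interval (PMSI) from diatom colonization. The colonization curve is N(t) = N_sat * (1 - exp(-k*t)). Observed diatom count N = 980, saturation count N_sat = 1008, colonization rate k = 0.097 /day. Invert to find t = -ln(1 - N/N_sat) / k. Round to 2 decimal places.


PMSI from diatom colonization curve:
N / N_sat = 980 / 1008 = 0.972222
1 - N/N_sat = 0.027778
ln(1 - N/N_sat) = -3.583511
t = -ln(1 - N/N_sat) / k = -(-3.583511) / 0.097 = 36.94 days

36.94


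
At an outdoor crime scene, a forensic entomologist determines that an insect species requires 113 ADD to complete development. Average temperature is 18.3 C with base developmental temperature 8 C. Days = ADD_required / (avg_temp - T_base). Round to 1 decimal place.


Insect development time:
Effective temperature = avg_temp - T_base = 18.3 - 8 = 10.3 C
Days = ADD / effective_temp = 113 / 10.3 = 11.0 days

11.0


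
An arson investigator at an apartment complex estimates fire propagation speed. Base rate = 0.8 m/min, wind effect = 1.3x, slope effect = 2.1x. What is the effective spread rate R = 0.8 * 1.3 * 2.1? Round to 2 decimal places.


Fire spread rate calculation:
R = R0 * wind_factor * slope_factor
= 0.8 * 1.3 * 2.1
= 1.04 * 2.1
= 2.18 m/min

2.18


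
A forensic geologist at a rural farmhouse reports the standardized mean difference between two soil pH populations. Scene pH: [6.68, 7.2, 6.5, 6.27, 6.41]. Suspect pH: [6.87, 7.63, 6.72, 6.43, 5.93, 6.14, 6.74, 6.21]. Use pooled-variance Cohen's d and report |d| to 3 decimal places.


Pooled-variance Cohen's d for soil pH comparison:
Scene mean = 33.06 / 5 = 6.612
Suspect mean = 52.67 / 8 = 6.58375
Scene sample variance s_s^2 = 0.13017
Suspect sample variance s_c^2 = 0.286741
Pooled variance = ((n_s-1)*s_s^2 + (n_c-1)*s_c^2) / (n_s + n_c - 2) = 0.229806
Pooled SD = sqrt(0.229806) = 0.479381
Mean difference = 0.02825
|d| = |0.02825| / 0.479381 = 0.059

0.059


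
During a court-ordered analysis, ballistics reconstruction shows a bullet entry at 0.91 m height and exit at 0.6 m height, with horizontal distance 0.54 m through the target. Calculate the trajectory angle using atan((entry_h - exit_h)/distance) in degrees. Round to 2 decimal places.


Bullet trajectory angle:
Height difference = 0.91 - 0.6 = 0.31 m
angle = atan(0.31 / 0.54)
angle = atan(0.574074)
angle = 29.86 degrees

29.86


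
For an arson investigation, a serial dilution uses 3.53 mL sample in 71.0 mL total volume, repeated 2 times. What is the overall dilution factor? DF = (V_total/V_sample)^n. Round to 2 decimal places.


Dilution factor calculation:
Single dilution = V_total / V_sample = 71.0 / 3.53 ≈ 20.113314
Number of dilutions = 2
Total DF = (71.0 / 3.53)^2 (full precision, rounded at the end) = 404.55

404.55


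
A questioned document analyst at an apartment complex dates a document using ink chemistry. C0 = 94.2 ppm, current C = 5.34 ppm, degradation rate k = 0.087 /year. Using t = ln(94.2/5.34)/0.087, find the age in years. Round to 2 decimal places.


Document age estimation:
C0/C = 94.2 / 5.34 = 17.640449
ln(C0/C) = 2.870195
t = 2.870195 / 0.087 = 32.99 years

32.99


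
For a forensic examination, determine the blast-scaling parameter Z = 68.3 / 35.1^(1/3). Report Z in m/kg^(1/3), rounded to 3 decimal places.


Scaled distance calculation:
W^(1/3) = 35.1^(1/3) = 3.274179
Z = R / W^(1/3) = 68.3 / 3.274179
Z = 20.860 m/kg^(1/3)

20.860


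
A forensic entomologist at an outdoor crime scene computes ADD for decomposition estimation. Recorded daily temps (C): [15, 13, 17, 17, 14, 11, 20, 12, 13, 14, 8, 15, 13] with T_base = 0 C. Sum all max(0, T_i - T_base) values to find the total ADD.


Computing ADD day by day:
Day 1: max(0, 15 - 0) = 15
Day 2: max(0, 13 - 0) = 13
Day 3: max(0, 17 - 0) = 17
Day 4: max(0, 17 - 0) = 17
Day 5: max(0, 14 - 0) = 14
Day 6: max(0, 11 - 0) = 11
Day 7: max(0, 20 - 0) = 20
Day 8: max(0, 12 - 0) = 12
Day 9: max(0, 13 - 0) = 13
Day 10: max(0, 14 - 0) = 14
Day 11: max(0, 8 - 0) = 8
Day 12: max(0, 15 - 0) = 15
Day 13: max(0, 13 - 0) = 13
Total ADD = 182

182


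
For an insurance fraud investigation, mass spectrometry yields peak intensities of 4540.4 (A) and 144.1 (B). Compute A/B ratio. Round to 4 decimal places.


Spectral peak ratio:
Peak A = 4540.4 counts
Peak B = 144.1 counts
Ratio = 4540.4 / 144.1 = 31.5087

31.5087


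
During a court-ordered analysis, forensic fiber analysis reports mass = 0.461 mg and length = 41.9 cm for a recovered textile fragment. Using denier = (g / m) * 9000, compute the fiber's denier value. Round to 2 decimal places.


Denier calculation:
Mass in grams = 0.461 mg / 1000 = 0.000461 g
Length in meters = 41.9 cm / 100 = 0.419 m
Linear density = mass / length = 0.000461 / 0.419 = 0.00110024 g/m
Denier = (g/m) * 9000 = 0.00110024 * 9000 = 9.90

9.90


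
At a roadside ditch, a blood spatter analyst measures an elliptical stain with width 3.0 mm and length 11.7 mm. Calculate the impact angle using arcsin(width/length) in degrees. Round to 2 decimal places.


Blood spatter impact angle calculation:
width / length = 3.0 / 11.7 = 0.25641
angle = arcsin(0.25641)
angle = 14.86 degrees

14.86


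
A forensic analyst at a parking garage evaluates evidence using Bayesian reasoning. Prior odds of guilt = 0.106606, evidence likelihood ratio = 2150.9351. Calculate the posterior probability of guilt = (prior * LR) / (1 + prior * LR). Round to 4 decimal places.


Bayesian evidence evaluation:
Posterior odds = prior_odds * LR = 0.106606 * 2150.9351 = 229.3026
Posterior probability = posterior_odds / (1 + posterior_odds)
= 229.3026 / (1 + 229.3026)
= 229.3026 / 230.3026
= 0.9957

0.9957


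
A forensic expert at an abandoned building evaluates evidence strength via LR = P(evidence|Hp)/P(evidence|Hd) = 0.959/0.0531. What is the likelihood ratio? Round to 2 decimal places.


Likelihood ratio calculation:
LR = P(E|Hp) / P(E|Hd)
LR = 0.959 / 0.0531
LR = 18.06

18.06


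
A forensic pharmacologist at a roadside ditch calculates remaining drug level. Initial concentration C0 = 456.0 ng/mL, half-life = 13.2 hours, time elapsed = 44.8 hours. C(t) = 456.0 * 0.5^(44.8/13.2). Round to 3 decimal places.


Drug concentration decay:
Number of half-lives = t / t_half = 44.8 / 13.2 = 3.393939
Decay factor = 0.5^3.393939 = 0.09513111
C(t) = 456.0 * 0.09513111 = 43.380 ng/mL

43.380


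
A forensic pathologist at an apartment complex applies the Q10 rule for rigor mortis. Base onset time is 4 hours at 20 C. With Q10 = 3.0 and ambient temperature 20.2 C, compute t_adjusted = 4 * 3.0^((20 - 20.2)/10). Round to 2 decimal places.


Rigor mortis time adjustment:
Exponent = (T_ref - T_actual) / 10 = (20 - 20.2) / 10 = -0.02
Q10 factor = 3.0^-0.02 = 0.97827
t_adjusted = 4 * 0.97827 = 3.91 hours

3.91


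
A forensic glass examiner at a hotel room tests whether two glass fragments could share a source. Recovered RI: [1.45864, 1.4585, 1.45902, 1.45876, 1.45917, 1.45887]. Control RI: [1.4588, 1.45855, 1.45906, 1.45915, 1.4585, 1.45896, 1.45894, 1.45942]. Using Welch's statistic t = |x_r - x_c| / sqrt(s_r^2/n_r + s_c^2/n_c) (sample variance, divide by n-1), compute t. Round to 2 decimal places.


Welch's t-criterion for glass RI comparison:
Recovered mean = sum / n_r = 8.75296 / 6 = 1.4588267
Control mean = sum / n_c = 11.67138 / 8 = 1.4589225
Recovered sample variance s_r^2 = 6.06267e-08
Control sample variance s_c^2 = 9.31643e-08
Welch SE (unpooled) = sqrt(s_r^2/n_r + s_c^2/n_c) = sqrt(1.01044e-08 + 1.16455e-08) = sqrt(2.17499e-08) = 0.000147478
|mean_r - mean_c| = 9.58333e-05
t = 9.58333e-05 / 0.000147478 = 0.65

0.65


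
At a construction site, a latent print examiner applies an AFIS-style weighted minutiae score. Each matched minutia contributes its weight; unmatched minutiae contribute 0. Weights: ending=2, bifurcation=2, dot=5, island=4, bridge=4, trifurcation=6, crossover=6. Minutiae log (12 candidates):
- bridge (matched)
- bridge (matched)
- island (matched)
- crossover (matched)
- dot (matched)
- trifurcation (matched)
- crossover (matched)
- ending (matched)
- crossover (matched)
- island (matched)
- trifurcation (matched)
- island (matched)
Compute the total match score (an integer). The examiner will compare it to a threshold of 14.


Weighted minutiae match score:
  bridge: matched, +4 (running total 4)
  bridge: matched, +4 (running total 8)
  island: matched, +4 (running total 12)
  crossover: matched, +6 (running total 18)
  dot: matched, +5 (running total 23)
  trifurcation: matched, +6 (running total 29)
  crossover: matched, +6 (running total 35)
  ending: matched, +2 (running total 37)
  crossover: matched, +6 (running total 43)
  island: matched, +4 (running total 47)
  trifurcation: matched, +6 (running total 53)
  island: matched, +4 (running total 57)
Total score = 57
Threshold = 14; verdict = identification

57


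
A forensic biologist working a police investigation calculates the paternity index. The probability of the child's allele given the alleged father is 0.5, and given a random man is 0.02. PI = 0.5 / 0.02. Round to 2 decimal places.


Paternity Index calculation:
PI = P(allele|father) / P(allele|random)
PI = 0.5 / 0.02
PI = 25.00

25.00


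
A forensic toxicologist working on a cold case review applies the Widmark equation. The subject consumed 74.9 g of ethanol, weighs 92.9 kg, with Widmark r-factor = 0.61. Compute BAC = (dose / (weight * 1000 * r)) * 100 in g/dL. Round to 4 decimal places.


Applying the Widmark formula:
BAC = (dose_g / (body_wt * 1000 * r)) * 100
Denominator = 92.9 * 1000 * 0.61 = 56669
BAC = (74.9 / 56669) * 100
BAC = 0.1322 g/dL

0.1322
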